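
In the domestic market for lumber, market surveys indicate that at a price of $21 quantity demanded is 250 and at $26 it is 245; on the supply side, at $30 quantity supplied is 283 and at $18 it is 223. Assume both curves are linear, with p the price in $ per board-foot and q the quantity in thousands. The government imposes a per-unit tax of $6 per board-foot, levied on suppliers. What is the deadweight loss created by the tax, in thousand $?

Deadweight loss = $15 thousand.

Demand slope: (245 − 250)/(26 − 21) = -1, so qd = 271 − p.
Supply slope: (223 − 283)/(18 − 30) = 5, so qs = 5p + 133.
Before the tax: set 271 − p = 5p + 133 → p* = $23, q* = 248.
With the tax collected from suppliers, supply shifts: qs = 5(p − 6) + 133.
New equilibrium: consumers pay $28, suppliers receive $22, q = 243. (Wedge: pb − ps = 6.)
Quantity falls by |ΔQ| = |248 − 243| = 5.
DWL = ½ · t · |ΔQ| = ½ · 6 · 5 = $15.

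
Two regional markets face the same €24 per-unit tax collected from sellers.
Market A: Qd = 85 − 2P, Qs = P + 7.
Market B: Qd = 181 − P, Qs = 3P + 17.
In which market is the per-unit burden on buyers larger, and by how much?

Market A: pre-tax P* = €26, Q* = 33; post-tax Q = 17; per-unit burden on buyers = €8.
Market B: pre-tax P* = €41, Q* = 140; post-tax Q = 122; per-unit burden on buyers = €18.
Difference: €8 vs €18 → market B is larger by €10.

Market B, by €10.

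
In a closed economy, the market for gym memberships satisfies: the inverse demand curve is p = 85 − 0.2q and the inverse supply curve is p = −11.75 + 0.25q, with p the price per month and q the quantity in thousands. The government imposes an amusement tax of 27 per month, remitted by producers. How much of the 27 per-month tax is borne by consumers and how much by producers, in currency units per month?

Inverting to q(p) form: qd = 425 − 5p; qs = 4p + 47.
Without the tax, 425 − 5p = 4p + 47 gives 9p = 378, so p* = 42 and q* = 215.
With the tax collected from producers, supply shifts: qs = 4(p − 27) + 47.
New equilibrium: consumers pay 54, producers receive 27, q = 155. (Wedge: pb − ps = 27.)
Burden on consumers: 12; on producers: 15. (They sum to 27.)
The less price-elastic side of the market bears the larger share of a per-unit tax.

Consumers bear 12 per month; producers bear 15 per month.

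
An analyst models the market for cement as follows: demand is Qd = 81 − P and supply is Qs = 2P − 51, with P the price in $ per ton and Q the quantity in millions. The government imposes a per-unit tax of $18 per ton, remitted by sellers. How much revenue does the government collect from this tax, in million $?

Tax revenue = $450 million.

Without the tax, 81 − P = 2P − 51 gives 3P = 132, so P* = $44 and Q* = 37.
With the tax collected from sellers, supply shifts: Qs = 2(P − 18) − 51.
Solving gives Q = 25 with consumers paying $56 and sellers receiving $38 (the $18 wedge).
Revenue = t · Q = 18 · 25 = $450.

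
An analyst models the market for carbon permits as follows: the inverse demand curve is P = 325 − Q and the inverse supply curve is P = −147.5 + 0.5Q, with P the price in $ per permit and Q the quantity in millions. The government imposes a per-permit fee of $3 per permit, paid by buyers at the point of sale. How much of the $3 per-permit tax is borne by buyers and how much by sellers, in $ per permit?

Buyers bear $2 per permit; sellers bear $1 per permit.

Inverting to Q(P) form: Qd = 325 − P; Qs = 2P + 295.
Without the tax, 325 − P = 2P + 295 gives 3P = 30, so P* = $10 and Q* = 315.
With the tax collected from buyers, demand (in seller-price terms) shifts: Qd = 325 − (P + 3).
New equilibrium: buyers pay $12, sellers receive $9, Q = 313. (Wedge: Pb − Ps = 3.)
Burden on buyers: $2; on sellers: $1. (They sum to $3.)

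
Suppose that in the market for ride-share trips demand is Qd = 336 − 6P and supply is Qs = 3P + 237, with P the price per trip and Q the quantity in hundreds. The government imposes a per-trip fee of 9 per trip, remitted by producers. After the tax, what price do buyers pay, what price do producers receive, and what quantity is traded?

Buyers pay 14; producers receive 5; quantity = 252.

Without the tax, 336 − 6P = 3P + 237 gives 9P = 99, so P* = 11 and Q* = 270.
With the tax collected from producers, supply shifts: Qs = 3(P − 9) + 237.
New equilibrium: buyers pay 14, producers receive 5, Q = 252. (Wedge: Pb − Ps = 9.)
The less price-elastic side of the market bears the larger share of a per-unit tax.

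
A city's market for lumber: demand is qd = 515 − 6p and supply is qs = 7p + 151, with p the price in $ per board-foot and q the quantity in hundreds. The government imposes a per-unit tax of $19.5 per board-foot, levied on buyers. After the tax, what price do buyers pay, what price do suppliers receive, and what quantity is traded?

Without the tax, 515 − 6p = 7p + 151 gives 13p = 364, so p* = $28 and q* = 347.
With the tax collected from buyers, demand (in seller-price terms) shifts: qd = 515 − 6(p + 19.5).
New equilibrium: buyers pay $38.5, suppliers receive $19, q = 284. (Wedge: pb − ps = 19.5.)

Buyers pay $38.5; suppliers receive $19; quantity = 284.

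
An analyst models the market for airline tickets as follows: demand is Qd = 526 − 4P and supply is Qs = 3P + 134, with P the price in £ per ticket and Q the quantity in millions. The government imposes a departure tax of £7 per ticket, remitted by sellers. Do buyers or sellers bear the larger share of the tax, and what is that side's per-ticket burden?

Sellers bear the larger share: £4 per ticket.

Without the tax, 526 − 4P = 3P + 134 gives 7P = 392, so P* = £56 and Q* = 302.
With the tax collected from sellers, supply shifts: Qs = 3(P − 7) + 134.
New equilibrium: buyers pay £59, sellers receive £52, Q = 290. (Wedge: Pb − Ps = 7.)
Per-ticket burden: buyers £3, sellers £4.
Sellers take the larger share because supply is less price-elastic here (demand slope 4 vs supply slope 3).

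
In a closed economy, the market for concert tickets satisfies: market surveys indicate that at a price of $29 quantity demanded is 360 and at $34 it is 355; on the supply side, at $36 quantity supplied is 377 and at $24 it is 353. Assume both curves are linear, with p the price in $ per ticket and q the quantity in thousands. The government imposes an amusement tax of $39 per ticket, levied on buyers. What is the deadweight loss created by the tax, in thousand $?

Demand slope: (355 − 360)/(34 − 29) = -1, so qd = 389 − p.
Supply slope: (353 − 377)/(24 − 36) = 2, so qs = 2p + 305.
Without the tax, 389 − p = 2p + 305 gives 3p = 84, so p* = $28 and q* = 361.
With the tax collected from buyers, demand (in seller-price terms) shifts: qd = 389 − (p + 39).
New equilibrium: buyers pay $54, producers receive $15, q = 335. (Wedge: pb − ps = 39.)
Quantity falls by |ΔQ| = |361 − 335| = 26.
DWL = ½ · t · |ΔQ| = ½ · 39 · 26 = $507.

Deadweight loss = $507 thousand.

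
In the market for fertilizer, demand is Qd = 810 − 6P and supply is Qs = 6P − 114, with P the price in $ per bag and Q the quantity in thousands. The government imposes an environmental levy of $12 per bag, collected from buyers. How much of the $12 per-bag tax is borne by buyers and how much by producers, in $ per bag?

Buyers bear $6 per bag; producers bear $6 per bag.

Without the tax, 810 − 6P = 6P − 114 gives 12P = 924, so P* = $77 and Q* = 348.
With the tax collected from buyers, demand (in seller-price terms) shifts: Qd = 810 − 6(P + 12).
New equilibrium: buyers pay $83, producers receive $71, Q = 312. (Wedge: Pb − Ps = 12.)
Burden on buyers: $6; on producers: $6. (They sum to $12.)
The less price-elastic side of the market bears the larger share of a per-unit tax.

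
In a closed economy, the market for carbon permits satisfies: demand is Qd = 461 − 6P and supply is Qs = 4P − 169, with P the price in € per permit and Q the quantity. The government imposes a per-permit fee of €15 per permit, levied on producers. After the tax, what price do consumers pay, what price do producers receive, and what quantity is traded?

Consumers pay €69; producers receive €54; quantity = 47.

Without the tax, 461 − 6P = 4P − 169 gives 10P = 630, so P* = €63 and Q* = 83.
With the tax collected from producers, supply shifts: Qs = 4(P − 15) − 169.
New equilibrium: consumers pay €69, producers receive €54, Q = 47. (Wedge: Pb − Ps = 15.)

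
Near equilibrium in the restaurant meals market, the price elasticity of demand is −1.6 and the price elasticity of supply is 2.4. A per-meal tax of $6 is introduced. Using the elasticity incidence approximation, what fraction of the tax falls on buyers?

Buyers' share ≈ 0.6.

Incidence ratio: buyers' share ≈ εs / (εs + |εd|) = 2.4 / (2.4 + 1.6) = 0.6.
Supply is the more elastic side, so buyers bear the larger share.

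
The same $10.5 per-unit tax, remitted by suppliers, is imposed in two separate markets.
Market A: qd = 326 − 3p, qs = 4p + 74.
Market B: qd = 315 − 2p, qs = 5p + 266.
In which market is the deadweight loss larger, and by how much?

Market A, by $15.75.

Market A: pre-tax p* = $36, q* = 218; post-tax q = 200; deadweight loss = $94.5.
Market B: pre-tax p* = $7, q* = 301; post-tax q = 286; deadweight loss = $78.75.
Difference: $94.5 vs $78.75 → market A is larger by $15.75.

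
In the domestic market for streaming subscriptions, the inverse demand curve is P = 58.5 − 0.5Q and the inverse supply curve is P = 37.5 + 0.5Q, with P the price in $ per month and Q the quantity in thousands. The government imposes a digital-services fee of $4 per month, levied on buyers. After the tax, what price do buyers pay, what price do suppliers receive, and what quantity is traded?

Rewrite in direct form: Qd = 117 − 2P and Qs = 2P − 75.
Without the tax, 117 − 2P = 2P − 75 gives 4P = 192, so P* = $48 and Q* = 21.
With the tax collected from buyers, demand (in seller-price terms) shifts: Qd = 117 − 2(P + 4).
New equilibrium: buyers pay $50, suppliers receive $46, Q = 17. (Wedge: Pb − Ps = 4.)

Buyers pay $50; suppliers receive $46; quantity = 17.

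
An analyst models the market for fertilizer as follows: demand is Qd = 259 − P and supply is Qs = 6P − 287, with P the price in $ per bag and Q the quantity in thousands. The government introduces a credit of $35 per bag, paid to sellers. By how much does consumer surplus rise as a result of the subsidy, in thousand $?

Without the subsidy, 259 − P = 6P − 287 gives 7P = 546, so P* = $78 and Q* = 181.
With a per-unit subsidy paid to sellers, each receives P + 35 per unit sold, so supply becomes Qs = 6(P + 35) − 287.
New equilibrium: buyers pay $48, sellers receive $83, Q = 211. (Wedge: Pb − Ps = −35.)
ΔCS is the trapezoid between Q = 211 and Q = 181 of height $30: ½ · (181 + 211) · 30 = $5880.

Consumer surplus rises by $5880 thousand.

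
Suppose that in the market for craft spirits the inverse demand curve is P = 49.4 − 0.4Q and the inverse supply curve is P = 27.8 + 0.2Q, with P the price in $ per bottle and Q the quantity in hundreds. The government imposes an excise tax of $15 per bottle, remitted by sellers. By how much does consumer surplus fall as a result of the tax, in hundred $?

Consumer surplus falls by $235 hundred.

Inverting to Q(P) form: Qd = 123.5 − 2.5P; Qs = 5P − 139.
Without the tax, 123.5 − 2.5P = 5P − 139 gives 7.5P = 262.5, so P* = $35 and Q* = 36.
With the tax collected from sellers, supply shifts: Qs = 5(P − 15) − 139.
New equilibrium: consumers pay $45, sellers receive $30, Q = 11. (Wedge: Pb − Ps = 15.)
ΔCS is the trapezoid between Q = 11 and Q = 36 of height $10: ½ · (36 + 11) · 10 = $235.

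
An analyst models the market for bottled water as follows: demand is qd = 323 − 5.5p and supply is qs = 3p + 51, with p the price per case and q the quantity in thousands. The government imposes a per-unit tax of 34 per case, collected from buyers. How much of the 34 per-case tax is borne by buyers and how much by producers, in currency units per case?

Without the tax, 323 − 5.5p = 3p + 51 gives 8.5p = 272, so p* = 32 and q* = 147.
With the tax collected from buyers, demand (in seller-price terms) shifts: qd = 323 − 5.5(p + 34).
Solving gives q = 81 with buyers paying 44 and producers receiving 10 (the 34 wedge).
Burden on buyers: 12; on producers: 22. (They sum to 34.)

Buyers bear 12 per case; producers bear 22 per case.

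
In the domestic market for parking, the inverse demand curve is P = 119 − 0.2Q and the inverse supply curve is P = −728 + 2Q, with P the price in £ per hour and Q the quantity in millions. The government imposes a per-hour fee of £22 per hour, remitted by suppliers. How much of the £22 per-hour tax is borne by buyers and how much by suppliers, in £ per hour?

Buyers bear £2 per hour; suppliers bear £20 per hour.

Inverting to Q(P) form: Qd = 595 − 5P; Qs = 0.5P + 364.
Without the tax, 595 − 5P = 0.5P + 364 gives 5.5P = 231, so P* = £42 and Q* = 385.
With the tax collected from suppliers, supply shifts: Qs = 0.5(P − 22) + 364.
Solving gives Q = 375 with buyers paying £44 and suppliers receiving £22 (the £22 wedge).
Burden on buyers: £2; on suppliers: £20. (They sum to £22.)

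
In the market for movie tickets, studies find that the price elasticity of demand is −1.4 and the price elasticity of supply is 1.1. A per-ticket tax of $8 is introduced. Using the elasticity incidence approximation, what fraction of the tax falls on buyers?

Buyers' share ≈ 0.44.

Incidence ratio: buyers' share ≈ εs / (εs + |εd|) = 1.1 / (1.1 + 1.4) = 0.44.
Supply is the less elastic side, so buyers bear the smaller share.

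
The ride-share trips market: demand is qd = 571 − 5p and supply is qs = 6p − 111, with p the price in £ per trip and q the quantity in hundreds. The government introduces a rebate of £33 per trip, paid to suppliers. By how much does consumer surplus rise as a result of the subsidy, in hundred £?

Consumer surplus rises by £5508 hundred.

Without the subsidy, 571 − 5p = 6p − 111 gives 11p = 682, so p* = £62 and q* = 261.
With a per-unit subsidy paid to suppliers, each receives p + 33 per unit sold, so supply becomes qs = 6(p + 33) − 111.
Solving gives q = 351 with consumers paying £44 and suppliers receiving £77 (the £33 wedge).
ΔCS is the trapezoid between Q = 351 and Q = 261 of height £18: ½ · (261 + 351) · 18 = £5508.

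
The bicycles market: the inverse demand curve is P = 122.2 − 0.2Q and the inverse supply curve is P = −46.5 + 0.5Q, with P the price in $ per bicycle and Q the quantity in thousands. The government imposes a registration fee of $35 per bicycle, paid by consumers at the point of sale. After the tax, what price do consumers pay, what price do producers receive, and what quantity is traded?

Rewrite in direct form: Qd = 611 − 5P and Qs = 2P + 93.
Before the tax: set 611 − 5P = 2P + 93 → P* = $74, Q* = 241.
With the tax collected from consumers, demand (in seller-price terms) shifts: Qd = 611 − 5(P + 35).
Solving gives Q = 191 with consumers paying $84 and producers receiving $49 (the $35 wedge).
The less price-elastic side of the market bears the larger share of a per-unit tax.

Consumers pay $84; producers receive $49; quantity = 191.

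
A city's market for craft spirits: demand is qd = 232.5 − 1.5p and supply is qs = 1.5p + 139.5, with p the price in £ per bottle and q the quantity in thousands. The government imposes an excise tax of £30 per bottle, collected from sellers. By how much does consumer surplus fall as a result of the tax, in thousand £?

Before the tax: set 232.5 − 1.5p = 1.5p + 139.5 → p* = £31, q* = 186.
With the tax collected from sellers, supply shifts: qs = 1.5(p − 30) + 139.5.
Solving gives q = 163.5 with consumers paying £46 and sellers receiving £16 (the £30 wedge).
ΔCS is the trapezoid between Q = 163.5 and Q = 186 of height £15: ½ · (186 + 163.5) · 15 = £2621.25.

Consumer surplus falls by £2621.25 thousand.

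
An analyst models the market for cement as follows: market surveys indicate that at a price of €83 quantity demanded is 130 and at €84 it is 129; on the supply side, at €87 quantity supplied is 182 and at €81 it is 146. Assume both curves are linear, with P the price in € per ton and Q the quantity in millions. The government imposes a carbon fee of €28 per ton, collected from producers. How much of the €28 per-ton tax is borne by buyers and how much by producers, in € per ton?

Demand slope: (129 − 130)/(84 − 83) = -1, so Qd = 213 − P.
Supply slope: (146 − 182)/(81 − 87) = 6, so Qs = 6P − 340.
Without the tax, 213 − P = 6P − 340 gives 7P = 553, so P* = €79 and Q* = 134.
With the tax collected from producers, supply shifts: Qs = 6(P − 28) − 340.
Solving gives Q = 110 with buyers paying €103 and producers receiving €75 (the €28 wedge).
Burden on buyers: €24; on producers: €4. (They sum to €28.)
The less price-elastic side of the market bears the larger share of a per-unit tax.

Buyers bear €24 per ton; producers bear €4 per ton.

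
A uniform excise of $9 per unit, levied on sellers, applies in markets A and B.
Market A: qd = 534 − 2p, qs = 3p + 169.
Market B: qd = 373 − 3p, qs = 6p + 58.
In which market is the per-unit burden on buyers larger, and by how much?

Market A: pre-tax p* = $73, q* = 388; post-tax q = 377.2; per-unit burden on buyers = $5.4.
Market B: pre-tax p* = $35, q* = 268; post-tax q = 250; per-unit burden on buyers = $6.
Difference: $5.4 vs $6 → market B is larger by $0.6.

Market B, by $0.6.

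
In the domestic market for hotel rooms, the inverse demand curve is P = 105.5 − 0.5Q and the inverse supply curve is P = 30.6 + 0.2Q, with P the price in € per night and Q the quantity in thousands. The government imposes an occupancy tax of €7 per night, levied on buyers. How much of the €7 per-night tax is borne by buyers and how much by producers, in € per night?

Buyers bear €5 per night; producers bear €2 per night.

Rewrite in direct form: Qd = 211 − 2P and Qs = 5P − 153.
Before the tax: set 211 − 2P = 5P − 153 → P* = €52, Q* = 107.
With the tax collected from buyers, demand (in seller-price terms) shifts: Qd = 211 − 2(P + 7).
New equilibrium: buyers pay €57, producers receive €50, Q = 97. (Wedge: Pb − Ps = 7.)
Burden on buyers: €5; on producers: €2. (They sum to €7.)
The less price-elastic side of the market bears the larger share of a per-unit tax.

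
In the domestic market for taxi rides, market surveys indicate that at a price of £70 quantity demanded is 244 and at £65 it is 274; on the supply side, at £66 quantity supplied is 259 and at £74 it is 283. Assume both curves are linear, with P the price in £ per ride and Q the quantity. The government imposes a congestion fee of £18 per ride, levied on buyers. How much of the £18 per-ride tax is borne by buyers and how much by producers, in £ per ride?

Buyers bear £6 per ride; producers bear £12 per ride.

Demand slope: (274 − 244)/(65 − 70) = -6, so Qd = 664 − 6P.
Supply slope: (283 − 259)/(74 − 66) = 3, so Qs = 3P + 61.
Before the tax: set 664 − 6P = 3P + 61 → P* = £67, Q* = 262.
With the tax collected from buyers, demand (in seller-price terms) shifts: Qd = 664 − 6(P + 18).
New equilibrium: buyers pay £73, producers receive £55, Q = 226. (Wedge: Pb − Ps = 18.)
Burden on buyers: £6; on producers: £12. (They sum to £18.)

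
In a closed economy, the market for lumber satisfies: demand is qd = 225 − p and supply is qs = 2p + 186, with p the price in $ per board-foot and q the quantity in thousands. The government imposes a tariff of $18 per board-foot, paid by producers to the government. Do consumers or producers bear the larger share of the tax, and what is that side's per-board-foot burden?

Without the tax, 225 − p = 2p + 186 gives 3p = 39, so p* = $13 and q* = 212.
With the tax collected from producers, supply shifts: qs = 2(p − 18) + 186.
Solving gives q = 200 with consumers paying $25 and producers receiving $7 (the $18 wedge).
Per-board-foot burden: consumers $12, producers $6.
Consumers take the larger share because demand is less price-elastic here (demand slope 1 vs supply slope 2).
The less price-elastic side of the market bears the larger share of a per-unit tax.

Consumers bear the larger share: $12 per board-foot.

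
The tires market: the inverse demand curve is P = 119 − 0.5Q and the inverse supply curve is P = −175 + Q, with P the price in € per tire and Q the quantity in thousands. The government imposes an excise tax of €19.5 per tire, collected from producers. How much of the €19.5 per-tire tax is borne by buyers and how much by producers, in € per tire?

Buyers bear €6.5 per tire; producers bear €13 per tire.

Inverting to Q(P) form: Qd = 238 − 2P; Qs = P + 175.
Without the tax, 238 − 2P = P + 175 gives 3P = 63, so P* = €21 and Q* = 196.
With the tax collected from producers, supply shifts: Qs = (P − 19.5) + 175.
New equilibrium: buyers pay €27.5, producers receive €8, Q = 183. (Wedge: Pb − Ps = 19.5.)
Burden on buyers: €6.5; on producers: €13. (They sum to €19.5.)
The less price-elastic side of the market bears the larger share of a per-unit tax.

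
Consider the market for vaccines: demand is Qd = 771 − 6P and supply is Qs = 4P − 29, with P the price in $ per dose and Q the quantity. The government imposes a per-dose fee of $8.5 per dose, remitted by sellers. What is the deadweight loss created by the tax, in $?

Deadweight loss = $86.7.

Before the tax: set 771 − 6P = 4P − 29 → P* = $80, Q* = 291.
With the tax collected from sellers, supply shifts: Qs = 4(P − 8.5) − 29.
Solving gives Q = 270.6 with consumers paying $83.4 and sellers receiving $74.9 (the $8.5 wedge).
Quantity falls by |ΔQ| = |291 − 270.6| = 20.4.
DWL = ½ · t · |ΔQ| = ½ · 8.5 · 20.4 = $86.7.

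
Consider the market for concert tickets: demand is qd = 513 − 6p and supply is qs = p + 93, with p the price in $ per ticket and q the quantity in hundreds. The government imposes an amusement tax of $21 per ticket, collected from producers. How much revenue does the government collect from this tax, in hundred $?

Tax revenue = $2835 hundred.

Without the tax, 513 − 6p = p + 93 gives 7p = 420, so p* = $60 and q* = 153.
With the tax collected from producers, supply shifts: qs = (p − 21) + 93.
New equilibrium: consumers pay $63, producers receive $42, q = 135. (Wedge: pb − ps = 21.)
Revenue = t · Q = 21 · 135 = $2835.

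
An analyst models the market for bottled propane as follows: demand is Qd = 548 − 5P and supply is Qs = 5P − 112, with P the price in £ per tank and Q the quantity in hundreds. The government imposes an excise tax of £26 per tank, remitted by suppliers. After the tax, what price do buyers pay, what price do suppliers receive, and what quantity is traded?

Buyers pay £79; suppliers receive £53; quantity = 153.

Before the tax: set 548 − 5P = 5P − 112 → P* = £66, Q* = 218.
With the tax collected from suppliers, supply shifts: Qs = 5(P − 26) − 112.
Solving gives Q = 153 with buyers paying £79 and suppliers receiving £53 (the £26 wedge).
The less price-elastic side of the market bears the larger share of a per-unit tax.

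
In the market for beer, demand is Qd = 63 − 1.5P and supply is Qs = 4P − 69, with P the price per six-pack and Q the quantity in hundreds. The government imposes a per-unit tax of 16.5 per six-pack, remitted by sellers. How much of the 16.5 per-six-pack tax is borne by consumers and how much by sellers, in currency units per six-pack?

Consumers bear 12 per six-pack; sellers bear 4.5 per six-pack.

Before the tax: set 63 − 1.5P = 4P − 69 → P* = 24, Q* = 27.
With the tax collected from sellers, supply shifts: Qs = 4(P − 16.5) − 69.
New equilibrium: consumers pay 36, sellers receive 19.5, Q = 9. (Wedge: Pb − Ps = 16.5.)
Burden on consumers: 12; on sellers: 4.5. (They sum to 16.5.)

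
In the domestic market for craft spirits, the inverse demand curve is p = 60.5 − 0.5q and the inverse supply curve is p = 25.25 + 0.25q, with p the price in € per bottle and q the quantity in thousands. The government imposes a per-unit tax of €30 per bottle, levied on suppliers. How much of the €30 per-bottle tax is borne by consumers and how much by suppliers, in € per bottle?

Inverting to q(p) form: qd = 121 − 2p; qs = 4p − 101.
Before the tax: set 121 − 2p = 4p − 101 → p* = €37, q* = 47.
With the tax collected from suppliers, supply shifts: qs = 4(p − 30) − 101.
Solving gives q = 7 with consumers paying €57 and suppliers receiving €27 (the €30 wedge).
Burden on consumers: €20; on suppliers: €10. (They sum to €30.)

Consumers bear €20 per bottle; suppliers bear €10 per bottle.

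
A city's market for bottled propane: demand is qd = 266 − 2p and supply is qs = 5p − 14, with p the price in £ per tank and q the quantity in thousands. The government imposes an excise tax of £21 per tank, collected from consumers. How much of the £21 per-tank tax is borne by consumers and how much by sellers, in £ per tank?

Before the tax: set 266 − 2p = 5p − 14 → p* = £40, q* = 186.
With the tax collected from consumers, demand (in seller-price terms) shifts: qd = 266 − 2(p + 21).
New equilibrium: consumers pay £55, sellers receive £34, q = 156. (Wedge: pb − ps = 21.)
Burden on consumers: £15; on sellers: £6. (They sum to £21.)
The less price-elastic side of the market bears the larger share of a per-unit tax.

Consumers bear £15 per tank; sellers bear £6 per tank.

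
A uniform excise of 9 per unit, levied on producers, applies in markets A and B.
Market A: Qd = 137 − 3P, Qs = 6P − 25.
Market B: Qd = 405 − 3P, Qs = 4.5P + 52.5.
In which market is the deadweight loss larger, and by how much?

Market A, by 8.1.

Market A: pre-tax P* = 18, Q* = 83; post-tax Q = 65; deadweight loss = 81.
Market B: pre-tax P* = 47, Q* = 264; post-tax Q = 247.8; deadweight loss = 72.9.
Difference: 81 vs 72.9 → market A is larger by 8.1.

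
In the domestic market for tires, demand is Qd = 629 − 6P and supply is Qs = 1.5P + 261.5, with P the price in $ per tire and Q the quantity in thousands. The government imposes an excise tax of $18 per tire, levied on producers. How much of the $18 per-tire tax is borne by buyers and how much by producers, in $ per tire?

Buyers bear $3.6 per tire; producers bear $14.4 per tire.

Before the tax: set 629 − 6P = 1.5P + 261.5 → P* = $49, Q* = 335.
With the tax collected from producers, supply shifts: Qs = 1.5(P − 18) + 261.5.
Solving gives Q = 313.4 with buyers paying $52.6 and producers receiving $34.6 (the $18 wedge).
Burden on buyers: $3.6; on producers: $14.4. (They sum to $18.)
The less price-elastic side of the market bears the larger share of a per-unit tax.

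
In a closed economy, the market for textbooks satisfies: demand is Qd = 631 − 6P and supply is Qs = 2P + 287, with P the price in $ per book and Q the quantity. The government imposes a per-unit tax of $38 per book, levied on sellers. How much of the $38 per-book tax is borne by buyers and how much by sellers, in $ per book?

Buyers bear $9.5 per book; sellers bear $28.5 per book.

Before the tax: set 631 − 6P = 2P + 287 → P* = $43, Q* = 373.
With the tax collected from sellers, supply shifts: Qs = 2(P − 38) + 287.
New equilibrium: buyers pay $52.5, sellers receive $14.5, Q = 316. (Wedge: Pb − Ps = 38.)
Burden on buyers: $9.5; on sellers: $28.5. (They sum to $38.)
The less price-elastic side of the market bears the larger share of a per-unit tax.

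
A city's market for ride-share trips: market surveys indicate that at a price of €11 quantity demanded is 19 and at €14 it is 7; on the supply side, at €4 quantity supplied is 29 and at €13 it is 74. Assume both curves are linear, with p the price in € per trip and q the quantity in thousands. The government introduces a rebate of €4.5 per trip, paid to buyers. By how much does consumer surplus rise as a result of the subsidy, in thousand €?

Demand slope: (7 − 19)/(14 − 11) = -4, so qd = 63 − 4p.
Supply slope: (74 − 29)/(13 − 4) = 5, so qs = 5p + 9.
Before the subsidy: set 63 − 4p = 5p + 9 → p* = €6, q* = 39.
With a per-unit subsidy paid to buyers, each effectively pays p − 4.5, so demand becomes qd = 63 − 4(p − 4.5).
New equilibrium: buyers pay €3.5, producers receive €8, q = 49. (Wedge: pb − ps = −4.5.)
ΔCS is the trapezoid between Q = 49 and Q = 39 of height €2.5: ½ · (39 + 49) · 2.5 = €110.

Consumer surplus rises by €110 thousand.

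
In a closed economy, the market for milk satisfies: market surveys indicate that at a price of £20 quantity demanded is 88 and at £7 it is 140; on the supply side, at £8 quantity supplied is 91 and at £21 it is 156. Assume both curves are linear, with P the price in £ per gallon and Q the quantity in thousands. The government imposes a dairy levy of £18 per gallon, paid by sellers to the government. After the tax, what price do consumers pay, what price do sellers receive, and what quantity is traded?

Consumers pay £23; sellers receive £5; quantity = 76.

Demand slope: (140 − 88)/(7 − 20) = -4, so Qd = 168 − 4P.
Supply slope: (156 − 91)/(21 − 8) = 5, so Qs = 5P + 51.
Without the tax, 168 − 4P = 5P + 51 gives 9P = 117, so P* = £13 and Q* = 116.
With the tax collected from sellers, supply shifts: Qs = 5(P − 18) + 51.
New equilibrium: consumers pay £23, sellers receive £5, Q = 76. (Wedge: Pb − Ps = 18.)
The less price-elastic side of the market bears the larger share of a per-unit tax.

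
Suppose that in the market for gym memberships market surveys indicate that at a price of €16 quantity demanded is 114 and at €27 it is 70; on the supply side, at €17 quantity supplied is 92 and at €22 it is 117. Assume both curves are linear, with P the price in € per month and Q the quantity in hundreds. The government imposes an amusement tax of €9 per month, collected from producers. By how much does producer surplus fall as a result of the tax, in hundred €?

Producer surplus falls by €368 hundred.

Demand slope: (70 − 114)/(27 − 16) = -4, so Qd = 178 − 4P.
Supply slope: (117 − 92)/(22 − 17) = 5, so Qs = 5P + 7.
Before the tax: set 178 − 4P = 5P + 7 → P* = €19, Q* = 102.
With the tax collected from producers, supply shifts: Qs = 5(P − 9) + 7.
New equilibrium: consumers pay €24, producers receive €15, Q = 82. (Wedge: Pb − Ps = 9.)
ΔPS is the trapezoid between Q = 82 and Q = 102 of height €4: ½ · (102 + 82) · 4 = €368.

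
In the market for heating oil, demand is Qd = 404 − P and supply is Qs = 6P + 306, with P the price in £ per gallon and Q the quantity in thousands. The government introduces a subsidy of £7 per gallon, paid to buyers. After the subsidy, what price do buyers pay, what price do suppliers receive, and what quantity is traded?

Before the subsidy: set 404 − P = 6P + 306 → P* = £14, Q* = 390.
With a per-unit subsidy paid to buyers, each effectively pays P − 7, so demand becomes Qd = 404 − (P − 7).
New equilibrium: buyers pay £8, suppliers receive £15, Q = 396. (Wedge: Pb − Ps = −7.)

Buyers pay £8; suppliers receive £15; quantity = 396.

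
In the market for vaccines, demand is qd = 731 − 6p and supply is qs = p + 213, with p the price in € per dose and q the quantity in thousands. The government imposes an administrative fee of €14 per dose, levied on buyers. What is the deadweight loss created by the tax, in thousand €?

Without the tax, 731 − 6p = p + 213 gives 7p = 518, so p* = €74 and q* = 287.
With the tax collected from buyers, demand (in seller-price terms) shifts: qd = 731 − 6(p + 14).
Solving gives q = 275 with buyers paying €76 and sellers receiving €62 (the €14 wedge).
Quantity falls by |ΔQ| = |287 − 275| = 12.
DWL = ½ · t · |ΔQ| = ½ · 14 · 12 = €84.

Deadweight loss = €84 thousand.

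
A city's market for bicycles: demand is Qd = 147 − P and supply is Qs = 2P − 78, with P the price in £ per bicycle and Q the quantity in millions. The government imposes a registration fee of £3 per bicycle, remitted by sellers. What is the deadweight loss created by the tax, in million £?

Deadweight loss = £3 million.

Without the tax, 147 − P = 2P − 78 gives 3P = 225, so P* = £75 and Q* = 72.
With the tax collected from sellers, supply shifts: Qs = 2(P − 3) − 78.
New equilibrium: consumers pay £77, sellers receive £74, Q = 70. (Wedge: Pb − Ps = 3.)
Quantity falls by |ΔQ| = |72 − 70| = 2.
DWL = ½ · t · |ΔQ| = ½ · 3 · 2 = £3.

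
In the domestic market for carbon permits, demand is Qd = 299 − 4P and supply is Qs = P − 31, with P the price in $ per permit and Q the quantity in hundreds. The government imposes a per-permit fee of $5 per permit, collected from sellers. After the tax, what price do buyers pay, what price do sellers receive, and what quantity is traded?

Before the tax: set 299 − 4P = P − 31 → P* = $66, Q* = 35.
With the tax collected from sellers, supply shifts: Qs = (P − 5) − 31.
New equilibrium: buyers pay $67, sellers receive $62, Q = 31. (Wedge: Pb − Ps = 5.)

Buyers pay $67; sellers receive $62; quantity = 31.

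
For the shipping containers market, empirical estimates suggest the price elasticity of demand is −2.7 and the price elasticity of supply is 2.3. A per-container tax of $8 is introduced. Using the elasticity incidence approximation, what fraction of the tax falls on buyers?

Buyers' share ≈ 0.46.

Incidence ratio: buyers' share ≈ εs / (εs + |εd|) = 2.3 / (2.3 + 2.7) = 0.46.
Supply is the less elastic side, so buyers bear the smaller share.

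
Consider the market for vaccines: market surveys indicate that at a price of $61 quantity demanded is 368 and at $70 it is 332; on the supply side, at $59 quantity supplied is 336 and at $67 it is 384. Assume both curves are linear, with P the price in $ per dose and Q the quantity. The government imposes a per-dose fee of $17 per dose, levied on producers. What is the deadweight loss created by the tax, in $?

Demand slope: (332 − 368)/(70 − 61) = -4, so Qd = 612 − 4P.
Supply slope: (384 − 336)/(67 − 59) = 6, so Qs = 6P − 18.
Before the tax: set 612 − 4P = 6P − 18 → P* = $63, Q* = 360.
With the tax collected from producers, supply shifts: Qs = 6(P − 17) − 18.
Solving gives Q = 319.2 with buyers paying $73.2 and producers receiving $56.2 (the $17 wedge).
Quantity falls by |ΔQ| = |360 − 319.2| = 40.8.
DWL = ½ · t · |ΔQ| = ½ · 17 · 40.8 = $346.8.

Deadweight loss = $346.8.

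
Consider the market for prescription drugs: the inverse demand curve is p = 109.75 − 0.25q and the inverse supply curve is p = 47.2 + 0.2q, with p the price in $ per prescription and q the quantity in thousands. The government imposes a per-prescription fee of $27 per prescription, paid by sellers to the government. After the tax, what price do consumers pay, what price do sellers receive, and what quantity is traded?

Consumers pay $90; sellers receive $63; quantity = 79.

Rewrite in direct form: qd = 439 − 4p and qs = 5p − 236.
Before the tax: set 439 − 4p = 5p − 236 → p* = $75, q* = 139.
With the tax collected from sellers, supply shifts: qs = 5(p − 27) − 236.
New equilibrium: consumers pay $90, sellers receive $63, q = 79. (Wedge: pb − ps = 27.)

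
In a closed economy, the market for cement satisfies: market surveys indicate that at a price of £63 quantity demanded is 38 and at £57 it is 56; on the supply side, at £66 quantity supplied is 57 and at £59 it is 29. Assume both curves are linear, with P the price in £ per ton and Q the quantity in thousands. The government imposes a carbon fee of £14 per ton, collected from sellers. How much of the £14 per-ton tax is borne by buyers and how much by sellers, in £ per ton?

Buyers bear £8 per ton; sellers bear £6 per ton.

Demand slope: (56 − 38)/(57 − 63) = -3, so Qd = 227 − 3P.
Supply slope: (29 − 57)/(59 − 66) = 4, so Qs = 4P − 207.
Without the tax, 227 − 3P = 4P − 207 gives 7P = 434, so P* = £62 and Q* = 41.
With the tax collected from sellers, supply shifts: Qs = 4(P − 14) − 207.
Solving gives Q = 17 with buyers paying £70 and sellers receiving £56 (the £14 wedge).
Burden on buyers: £8; on sellers: £6. (They sum to £14.)
The less price-elastic side of the market bears the larger share of a per-unit tax.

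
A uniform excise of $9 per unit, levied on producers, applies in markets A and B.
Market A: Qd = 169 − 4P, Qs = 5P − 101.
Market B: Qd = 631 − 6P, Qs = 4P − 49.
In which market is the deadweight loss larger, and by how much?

Market A: pre-tax P* = $30, Q* = 49; post-tax Q = 29; deadweight loss = $90.
Market B: pre-tax P* = $68, Q* = 223; post-tax Q = 201.4; deadweight loss = $97.2.
Difference: $90 vs $97.2 → market B is larger by $7.2.

Market B, by $7.2.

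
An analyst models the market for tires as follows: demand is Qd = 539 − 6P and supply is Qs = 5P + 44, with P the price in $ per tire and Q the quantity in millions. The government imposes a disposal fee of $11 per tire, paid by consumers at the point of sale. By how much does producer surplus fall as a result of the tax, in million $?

Without the tax, 539 − 6P = 5P + 44 gives 11P = 495, so P* = $45 and Q* = 269.
With the tax collected from consumers, demand (in seller-price terms) shifts: Qd = 539 − 6(P + 11).
New equilibrium: consumers pay $50, producers receive $39, Q = 239. (Wedge: Pb − Ps = 11.)
ΔPS is the trapezoid between Q = 239 and Q = 269 of height $6: ½ · (269 + 239) · 6 = $1524.

Producer surplus falls by $1524 million.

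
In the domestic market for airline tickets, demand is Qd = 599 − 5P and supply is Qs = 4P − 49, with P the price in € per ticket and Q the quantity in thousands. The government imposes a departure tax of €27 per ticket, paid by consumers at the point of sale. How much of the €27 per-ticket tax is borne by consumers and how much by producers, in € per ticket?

Before the tax: set 599 − 5P = 4P − 49 → P* = €72, Q* = 239.
With the tax collected from consumers, demand (in seller-price terms) shifts: Qd = 599 − 5(P + 27).
Solving gives Q = 179 with consumers paying €84 and producers receiving €57 (the €27 wedge).
Burden on consumers: €12; on producers: €15. (They sum to €27.)
The less price-elastic side of the market bears the larger share of a per-unit tax.

Consumers bear €12 per ticket; producers bear €15 per ticket.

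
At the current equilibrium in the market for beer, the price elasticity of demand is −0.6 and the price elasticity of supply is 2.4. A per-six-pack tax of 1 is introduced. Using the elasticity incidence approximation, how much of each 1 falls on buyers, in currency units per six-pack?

Buyers bear ≈ 0.8 per six-pack.

Incidence ratio: buyers' share ≈ εs / (εs + |εd|) = 2.4 / (2.4 + 0.6) = 0.8.
So buyers bear ≈ 0.8 × 1 = 0.8; suppliers bear 0.2.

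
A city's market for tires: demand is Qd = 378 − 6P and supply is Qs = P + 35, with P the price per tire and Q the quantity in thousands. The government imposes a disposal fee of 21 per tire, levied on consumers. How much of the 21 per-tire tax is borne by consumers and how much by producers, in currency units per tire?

Without the tax, 378 − 6P = P + 35 gives 7P = 343, so P* = 49 and Q* = 84.
With the tax collected from consumers, demand (in seller-price terms) shifts: Qd = 378 − 6(P + 21).
New equilibrium: consumers pay 52, producers receive 31, Q = 66. (Wedge: Pb − Ps = 21.)
Burden on consumers: 3; on producers: 18. (They sum to 21.)

Consumers bear 3 per tire; producers bear 18 per tire.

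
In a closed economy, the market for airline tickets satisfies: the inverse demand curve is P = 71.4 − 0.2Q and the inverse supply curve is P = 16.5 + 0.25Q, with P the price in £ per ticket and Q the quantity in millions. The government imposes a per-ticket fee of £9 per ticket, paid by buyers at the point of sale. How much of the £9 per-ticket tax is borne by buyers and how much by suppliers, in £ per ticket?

Buyers bear £4 per ticket; suppliers bear £5 per ticket.

Inverting to Q(P) form: Qd = 357 − 5P; Qs = 4P − 66.
Without the tax, 357 − 5P = 4P − 66 gives 9P = 423, so P* = £47 and Q* = 122.
With the tax collected from buyers, demand (in seller-price terms) shifts: Qd = 357 − 5(P + 9).
New equilibrium: buyers pay £51, suppliers receive £42, Q = 102. (Wedge: Pb − Ps = 9.)
Burden on buyers: £4; on suppliers: £5. (They sum to £9.)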